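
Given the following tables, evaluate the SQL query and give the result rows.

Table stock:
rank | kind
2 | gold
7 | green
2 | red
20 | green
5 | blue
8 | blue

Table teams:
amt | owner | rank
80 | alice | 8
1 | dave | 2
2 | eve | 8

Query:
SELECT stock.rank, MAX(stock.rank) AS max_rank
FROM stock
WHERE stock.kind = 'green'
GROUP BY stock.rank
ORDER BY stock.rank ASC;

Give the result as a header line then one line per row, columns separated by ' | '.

After WHERE (2 rows):
stock.rank | stock.kind
7 | green
20 | green
After GROUP BY (2 rows):
stock.rank | max_rank
7 | 7
20 | 20
After ORDER BY (2 rows):
stock.rank | max_rank
7 | 7
20 | 20

== RESULT ==
stock.rank | max_rank
7 | 7
20 | 20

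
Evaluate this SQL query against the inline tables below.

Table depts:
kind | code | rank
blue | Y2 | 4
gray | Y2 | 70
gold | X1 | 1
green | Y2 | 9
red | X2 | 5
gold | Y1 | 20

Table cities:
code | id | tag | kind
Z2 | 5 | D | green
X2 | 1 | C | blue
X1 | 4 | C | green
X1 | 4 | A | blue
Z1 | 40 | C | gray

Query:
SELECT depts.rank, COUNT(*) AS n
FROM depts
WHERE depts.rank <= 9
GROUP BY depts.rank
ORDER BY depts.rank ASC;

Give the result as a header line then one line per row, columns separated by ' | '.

== RESULT ==
depts.rank | n
1 | 1
4 | 1
5 | 1
9 | 1

Derivation:
After WHERE (4 rows):
depts.kind | depts.code | depts.rank
blue | Y2 | 4
gold | X1 | 1
green | Y2 | 9
red | X2 | 5
After GROUP BY (4 rows):
depts.rank | n
4 | 1
1 | 1
9 | 1
5 | 1
After ORDER BY (4 rows):
depts.rank | n
1 | 1
4 | 1
5 | 1
9 | 1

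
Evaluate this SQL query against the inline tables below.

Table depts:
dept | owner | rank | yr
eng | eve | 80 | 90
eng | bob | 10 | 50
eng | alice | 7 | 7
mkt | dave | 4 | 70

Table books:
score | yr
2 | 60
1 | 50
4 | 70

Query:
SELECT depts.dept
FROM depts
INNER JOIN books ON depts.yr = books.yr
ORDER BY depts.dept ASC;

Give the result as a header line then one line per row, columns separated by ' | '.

== RESULT ==
depts.dept
eng
mkt

Derivation:
After JOIN books (2 rows):
depts.dept | depts.owner | depts.rank | depts.yr | books.score | books.yr
eng | bob | 10 | 50 | 1 | 50
mkt | dave | 4 | 70 | 4 | 70
After SELECT (2 rows):
depts.dept
eng
mkt
After ORDER BY (2 rows):
depts.dept
eng
mkt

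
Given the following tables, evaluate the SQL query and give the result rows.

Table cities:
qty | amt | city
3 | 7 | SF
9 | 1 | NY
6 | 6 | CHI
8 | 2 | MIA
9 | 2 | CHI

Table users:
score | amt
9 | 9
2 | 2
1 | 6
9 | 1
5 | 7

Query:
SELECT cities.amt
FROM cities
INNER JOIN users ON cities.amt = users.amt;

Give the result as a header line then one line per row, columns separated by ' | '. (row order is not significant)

== RESULT ==
cities.amt
7
1
6
2
2

Derivation:
After JOIN users (5 rows):
cities.qty | cities.amt | cities.city | users.score | users.amt
3 | 7 | SF | 5 | 7
9 | 1 | NY | 9 | 1
6 | 6 | CHI | 1 | 6
8 | 2 | MIA | 2 | 2
9 | 2 | CHI | 2 | 2
After SELECT (5 rows):
cities.amt
7
1
6
2
2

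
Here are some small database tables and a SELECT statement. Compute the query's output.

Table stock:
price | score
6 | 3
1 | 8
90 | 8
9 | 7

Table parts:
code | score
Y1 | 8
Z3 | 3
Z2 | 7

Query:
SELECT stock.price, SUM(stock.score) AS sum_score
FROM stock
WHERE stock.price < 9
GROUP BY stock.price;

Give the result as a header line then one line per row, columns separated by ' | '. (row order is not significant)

== RESULT ==
stock.price | sum_score
6 | 3
1 | 8

Derivation:
After WHERE (2 rows):
stock.price | stock.score
6 | 3
1 | 8
After GROUP BY (2 rows):
stock.price | sum_score
6 | 3
1 | 8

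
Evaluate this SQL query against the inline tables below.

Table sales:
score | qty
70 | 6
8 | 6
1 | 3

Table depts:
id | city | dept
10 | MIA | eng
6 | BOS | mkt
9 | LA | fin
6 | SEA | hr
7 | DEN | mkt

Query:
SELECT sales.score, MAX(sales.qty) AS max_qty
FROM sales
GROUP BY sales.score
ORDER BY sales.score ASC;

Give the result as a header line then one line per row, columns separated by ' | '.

After GROUP BY (3 rows):
sales.score | max_qty
70 | 6
8 | 6
1 | 3
After ORDER BY (3 rows):
sales.score | max_qty
1 | 3
8 | 6
70 | 6

== RESULT ==
sales.score | max_qty
1 | 3
8 | 6
70 | 6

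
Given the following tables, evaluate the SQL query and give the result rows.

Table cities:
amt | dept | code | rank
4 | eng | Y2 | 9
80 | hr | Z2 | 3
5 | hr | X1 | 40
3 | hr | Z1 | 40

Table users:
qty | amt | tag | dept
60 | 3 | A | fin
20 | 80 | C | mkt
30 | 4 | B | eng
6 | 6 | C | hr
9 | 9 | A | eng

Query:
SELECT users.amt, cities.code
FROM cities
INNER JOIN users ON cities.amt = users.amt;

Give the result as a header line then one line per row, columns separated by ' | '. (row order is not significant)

After JOIN users (3 rows):
cities.amt | cities.dept | cities.code | cities.rank | users.qty | users.amt | users.tag | users.dept
4 | eng | Y2 | 9 | 30 | 4 | B | eng
80 | hr | Z2 | 3 | 20 | 80 | C | mkt
3 | hr | Z1 | 40 | 60 | 3 | A | fin
After SELECT (3 rows):
users.amt | cities.code
4 | Y2
80 | Z2
3 | Z1

== RESULT ==
users.amt | cities.code
4 | Y2
80 | Z2
3 | Z1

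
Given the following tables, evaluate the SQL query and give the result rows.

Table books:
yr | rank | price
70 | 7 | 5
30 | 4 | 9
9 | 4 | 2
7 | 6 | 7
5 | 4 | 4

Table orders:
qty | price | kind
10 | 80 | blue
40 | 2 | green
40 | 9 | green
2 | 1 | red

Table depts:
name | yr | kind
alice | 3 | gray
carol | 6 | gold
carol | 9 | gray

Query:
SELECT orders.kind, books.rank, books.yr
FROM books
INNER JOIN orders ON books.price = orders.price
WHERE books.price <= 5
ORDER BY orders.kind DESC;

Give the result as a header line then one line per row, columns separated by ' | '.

After JOIN orders (2 rows):
books.yr | books.rank | books.price | orders.qty | orders.price | orders.kind
30 | 4 | 9 | 40 | 9 | green
9 | 4 | 2 | 40 | 2 | green
After WHERE (1 rows):
books.yr | books.rank | books.price | orders.qty | orders.price | orders.kind
9 | 4 | 2 | 40 | 2 | green
After SELECT (1 rows):
orders.kind | books.rank | books.yr
green | 4 | 9
After ORDER BY (1 rows):
orders.kind | books.rank | books.yr
green | 4 | 9

== RESULT ==
orders.kind | books.rank | books.yr
green | 4 | 9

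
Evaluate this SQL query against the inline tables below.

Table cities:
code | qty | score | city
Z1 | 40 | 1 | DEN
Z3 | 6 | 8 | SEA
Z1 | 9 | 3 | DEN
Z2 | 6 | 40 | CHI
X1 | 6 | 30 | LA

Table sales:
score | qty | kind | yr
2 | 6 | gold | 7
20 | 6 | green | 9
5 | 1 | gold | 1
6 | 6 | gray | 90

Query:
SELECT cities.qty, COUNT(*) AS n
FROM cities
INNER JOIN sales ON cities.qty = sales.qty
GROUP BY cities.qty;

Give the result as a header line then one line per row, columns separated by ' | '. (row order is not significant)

After JOIN sales (9 rows):
cities.code | cities.qty | cities.score | cities.city | sales.score | sales.qty | sales.kind | sales.yr
Z3 | 6 | 8 | SEA | 2 | 6 | gold | 7
Z3 | 6 | 8 | SEA | 20 | 6 | green | 9
Z3 | 6 | 8 | SEA | 6 | 6 | gray | 90
Z2 | 6 | 40 | CHI | 2 | 6 | gold | 7
Z2 | 6 | 40 | CHI | 20 | 6 | green | 9
Z2 | 6 | 40 | CHI | 6 | 6 | gray | 90
X1 | 6 | 30 | LA | 2 | 6 | gold | 7
X1 | 6 | 30 | LA | 20 | 6 | green | 9
X1 | 6 | 30 | LA | 6 | 6 | gray | 90
After GROUP BY (1 rows):
cities.qty | n
6 | 9

== RESULT ==
cities.qty | n
6 | 9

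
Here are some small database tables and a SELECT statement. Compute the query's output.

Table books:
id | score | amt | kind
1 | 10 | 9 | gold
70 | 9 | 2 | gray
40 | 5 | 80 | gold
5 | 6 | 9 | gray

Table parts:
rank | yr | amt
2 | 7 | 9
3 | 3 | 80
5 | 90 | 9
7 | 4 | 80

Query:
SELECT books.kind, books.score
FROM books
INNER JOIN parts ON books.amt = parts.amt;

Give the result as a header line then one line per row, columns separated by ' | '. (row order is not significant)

== RESULT ==
books.kind | books.score
gold | 10
gold | 10
gold | 5
gold | 5
gray | 6
gray | 6

Derivation:
After JOIN parts (6 rows):
books.id | books.score | books.amt | books.kind | parts.rank | parts.yr | parts.amt
1 | 10 | 9 | gold | 2 | 7 | 9
1 | 10 | 9 | gold | 5 | 90 | 9
40 | 5 | 80 | gold | 3 | 3 | 80
40 | 5 | 80 | gold | 7 | 4 | 80
5 | 6 | 9 | gray | 2 | 7 | 9
5 | 6 | 9 | gray | 5 | 90 | 9
After SELECT (6 rows):
books.kind | books.score
gold | 10
gold | 10
gold | 5
gold | 5
gray | 6
gray | 6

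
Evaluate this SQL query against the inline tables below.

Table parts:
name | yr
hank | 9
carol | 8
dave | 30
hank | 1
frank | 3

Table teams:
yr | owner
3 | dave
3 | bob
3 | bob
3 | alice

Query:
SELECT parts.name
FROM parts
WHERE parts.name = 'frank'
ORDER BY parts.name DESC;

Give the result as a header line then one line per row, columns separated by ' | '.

== RESULT ==
parts.name
frank

Derivation:
After WHERE (1 rows):
parts.name | parts.yr
frank | 3
After SELECT (1 rows):
parts.name
frank
After ORDER BY (1 rows):
parts.name
frank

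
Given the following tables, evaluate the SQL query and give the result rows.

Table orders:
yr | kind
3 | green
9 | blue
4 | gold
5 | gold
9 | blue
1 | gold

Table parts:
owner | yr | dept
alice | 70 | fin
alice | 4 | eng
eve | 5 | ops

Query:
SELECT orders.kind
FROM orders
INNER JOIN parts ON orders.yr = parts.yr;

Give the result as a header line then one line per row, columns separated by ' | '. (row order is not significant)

After JOIN parts (2 rows):
orders.yr | orders.kind | parts.owner | parts.yr | parts.dept
4 | gold | alice | 4 | eng
5 | gold | eve | 5 | ops
After SELECT (2 rows):
orders.kind
gold
gold

== RESULT ==
orders.kind
gold
gold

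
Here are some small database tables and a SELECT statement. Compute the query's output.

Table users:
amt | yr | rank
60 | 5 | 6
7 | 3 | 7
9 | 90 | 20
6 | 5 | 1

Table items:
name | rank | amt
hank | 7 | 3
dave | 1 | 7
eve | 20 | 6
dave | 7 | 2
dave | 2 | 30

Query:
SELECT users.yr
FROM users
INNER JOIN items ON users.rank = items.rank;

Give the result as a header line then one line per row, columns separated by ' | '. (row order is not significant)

After JOIN items (4 rows):
users.amt | users.yr | users.rank | items.name | items.rank | items.amt
7 | 3 | 7 | hank | 7 | 3
7 | 3 | 7 | dave | 7 | 2
9 | 90 | 20 | eve | 20 | 6
6 | 5 | 1 | dave | 1 | 7
After SELECT (4 rows):
users.yr
3
3
90
5

== RESULT ==
users.yr
3
3
90
5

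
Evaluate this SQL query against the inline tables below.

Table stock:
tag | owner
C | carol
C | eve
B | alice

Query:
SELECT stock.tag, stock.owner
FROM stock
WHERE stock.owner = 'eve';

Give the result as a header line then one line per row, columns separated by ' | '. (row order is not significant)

== RESULT ==
stock.tag | stock.owner
C | eve

Derivation:
After WHERE (1 rows):
stock.tag | stock.owner
C | eve
After SELECT (1 rows):
stock.tag | stock.owner
C | eve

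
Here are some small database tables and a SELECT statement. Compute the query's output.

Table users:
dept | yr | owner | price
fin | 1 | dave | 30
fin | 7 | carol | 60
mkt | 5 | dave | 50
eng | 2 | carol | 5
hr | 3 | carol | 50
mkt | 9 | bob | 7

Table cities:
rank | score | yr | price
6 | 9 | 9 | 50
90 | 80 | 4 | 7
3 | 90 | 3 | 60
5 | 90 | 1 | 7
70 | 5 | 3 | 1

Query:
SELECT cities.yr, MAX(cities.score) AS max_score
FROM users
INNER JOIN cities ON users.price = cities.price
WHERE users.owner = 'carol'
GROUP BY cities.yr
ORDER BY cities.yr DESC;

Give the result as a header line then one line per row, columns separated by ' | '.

== RESULT ==
cities.yr | max_score
9 | 9
3 | 90

Derivation:
After JOIN cities (5 rows):
users.dept | users.yr | users.owner | users.price | cities.rank | cities.score | cities.yr | cities.price
fin | 7 | carol | 60 | 3 | 90 | 3 | 60
mkt | 5 | dave | 50 | 6 | 9 | 9 | 50
hr | 3 | carol | 50 | 6 | 9 | 9 | 50
mkt | 9 | bob | 7 | 90 | 80 | 4 | 7
mkt | 9 | bob | 7 | 5 | 90 | 1 | 7
After WHERE (2 rows):
users.dept | users.yr | users.owner | users.price | cities.rank | cities.score | cities.yr | cities.price
fin | 7 | carol | 60 | 3 | 90 | 3 | 60
hr | 3 | carol | 50 | 6 | 9 | 9 | 50
After GROUP BY (2 rows):
cities.yr | max_score
3 | 90
9 | 9
After ORDER BY (2 rows):
cities.yr | max_score
9 | 9
3 | 90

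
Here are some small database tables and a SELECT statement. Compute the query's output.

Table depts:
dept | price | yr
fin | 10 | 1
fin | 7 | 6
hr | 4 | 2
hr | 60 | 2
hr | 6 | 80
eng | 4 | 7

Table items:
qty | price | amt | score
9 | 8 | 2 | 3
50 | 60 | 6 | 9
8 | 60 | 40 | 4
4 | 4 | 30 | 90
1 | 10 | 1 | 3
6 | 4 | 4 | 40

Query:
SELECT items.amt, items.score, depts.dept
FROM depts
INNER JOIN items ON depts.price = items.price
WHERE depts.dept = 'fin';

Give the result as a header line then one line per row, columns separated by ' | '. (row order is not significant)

== RESULT ==
items.amt | items.score | depts.dept
1 | 3 | fin

Derivation:
After JOIN items (7 rows):
depts.dept | depts.price | depts.yr | items.qty | items.price | items.amt | items.score
fin | 10 | 1 | 1 | 10 | 1 | 3
hr | 4 | 2 | 4 | 4 | 30 | 90
hr | 4 | 2 | 6 | 4 | 4 | 40
hr | 60 | 2 | 50 | 60 | 6 | 9
hr | 60 | 2 | 8 | 60 | 40 | 4
eng | 4 | 7 | 4 | 4 | 30 | 90
eng | 4 | 7 | 6 | 4 | 4 | 40
After WHERE (1 rows):
depts.dept | depts.price | depts.yr | items.qty | items.price | items.amt | items.score
fin | 10 | 1 | 1 | 10 | 1 | 3
After SELECT (1 rows):
items.amt | items.score | depts.dept
1 | 3 | fin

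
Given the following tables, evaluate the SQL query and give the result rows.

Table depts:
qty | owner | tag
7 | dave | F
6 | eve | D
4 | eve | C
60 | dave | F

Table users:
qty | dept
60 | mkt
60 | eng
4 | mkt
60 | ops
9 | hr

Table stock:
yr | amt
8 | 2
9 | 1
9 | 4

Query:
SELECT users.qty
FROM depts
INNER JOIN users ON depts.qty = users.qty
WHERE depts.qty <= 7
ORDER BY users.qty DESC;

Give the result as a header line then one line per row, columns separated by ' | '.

After JOIN users (4 rows):
depts.qty | depts.owner | depts.tag | users.qty | users.dept
4 | eve | C | 4 | mkt
60 | dave | F | 60 | mkt
60 | dave | F | 60 | eng
60 | dave | F | 60 | ops
After WHERE (1 rows):
depts.qty | depts.owner | depts.tag | users.qty | users.dept
4 | eve | C | 4 | mkt
After SELECT (1 rows):
users.qty
4
After ORDER BY (1 rows):
users.qty
4

== RESULT ==
users.qty
4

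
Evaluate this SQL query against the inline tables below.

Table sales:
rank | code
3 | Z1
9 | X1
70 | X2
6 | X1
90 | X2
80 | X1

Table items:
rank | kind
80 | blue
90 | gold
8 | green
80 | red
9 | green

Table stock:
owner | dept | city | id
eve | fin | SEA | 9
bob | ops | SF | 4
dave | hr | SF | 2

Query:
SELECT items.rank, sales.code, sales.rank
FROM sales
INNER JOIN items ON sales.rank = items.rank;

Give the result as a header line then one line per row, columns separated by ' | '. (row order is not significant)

After JOIN items (4 rows):
sales.rank | sales.code | items.rank | items.kind
9 | X1 | 9 | green
90 | X2 | 90 | gold
80 | X1 | 80 | blue
80 | X1 | 80 | red
After SELECT (4 rows):
items.rank | sales.code | sales.rank
9 | X1 | 9
90 | X2 | 90
80 | X1 | 80
80 | X1 | 80

== RESULT ==
items.rank | sales.code | sales.rank
9 | X1 | 9
90 | X2 | 90
80 | X1 | 80
80 | X1 | 80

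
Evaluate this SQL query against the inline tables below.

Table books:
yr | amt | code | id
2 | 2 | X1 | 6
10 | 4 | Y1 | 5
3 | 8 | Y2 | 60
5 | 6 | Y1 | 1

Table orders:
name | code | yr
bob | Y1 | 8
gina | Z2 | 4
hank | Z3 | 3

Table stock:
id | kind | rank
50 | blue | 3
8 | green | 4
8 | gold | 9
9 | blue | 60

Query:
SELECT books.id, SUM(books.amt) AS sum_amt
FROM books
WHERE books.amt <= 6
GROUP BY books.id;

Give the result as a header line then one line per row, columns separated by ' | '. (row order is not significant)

After WHERE (3 rows):
books.yr | books.amt | books.code | books.id
2 | 2 | X1 | 6
10 | 4 | Y1 | 5
5 | 6 | Y1 | 1
After GROUP BY (3 rows):
books.id | sum_amt
6 | 2
5 | 4
1 | 6

== RESULT ==
books.id | sum_amt
6 | 2
5 | 4
1 | 6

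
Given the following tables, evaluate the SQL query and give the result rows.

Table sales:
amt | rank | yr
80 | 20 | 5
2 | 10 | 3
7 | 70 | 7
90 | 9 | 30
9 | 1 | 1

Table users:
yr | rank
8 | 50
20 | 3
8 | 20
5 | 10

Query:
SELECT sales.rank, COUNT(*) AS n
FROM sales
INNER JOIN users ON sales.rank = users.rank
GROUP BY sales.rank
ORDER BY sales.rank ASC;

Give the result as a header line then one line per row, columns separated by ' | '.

== RESULT ==
sales.rank | n
10 | 1
20 | 1

Derivation:
After JOIN users (2 rows):
sales.amt | sales.rank | sales.yr | users.yr | users.rank
80 | 20 | 5 | 8 | 20
2 | 10 | 3 | 5 | 10
After GROUP BY (2 rows):
sales.rank | n
20 | 1
10 | 1
After ORDER BY (2 rows):
sales.rank | n
10 | 1
20 | 1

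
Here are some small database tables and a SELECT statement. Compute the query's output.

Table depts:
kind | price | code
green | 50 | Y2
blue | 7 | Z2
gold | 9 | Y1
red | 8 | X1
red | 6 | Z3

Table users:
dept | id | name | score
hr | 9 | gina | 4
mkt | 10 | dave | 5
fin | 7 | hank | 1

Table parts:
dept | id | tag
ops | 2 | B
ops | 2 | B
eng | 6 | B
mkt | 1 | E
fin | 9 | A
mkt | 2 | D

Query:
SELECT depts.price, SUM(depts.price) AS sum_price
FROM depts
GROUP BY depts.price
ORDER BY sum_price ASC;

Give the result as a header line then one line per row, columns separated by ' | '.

== RESULT ==
depts.price | sum_price
6 | 6
7 | 7
8 | 8
9 | 9
50 | 50

Derivation:
After GROUP BY (5 rows):
depts.price | sum_price
50 | 50
7 | 7
9 | 9
8 | 8
6 | 6
After ORDER BY (5 rows):
depts.price | sum_price
6 | 6
7 | 7
8 | 8
9 | 9
50 | 50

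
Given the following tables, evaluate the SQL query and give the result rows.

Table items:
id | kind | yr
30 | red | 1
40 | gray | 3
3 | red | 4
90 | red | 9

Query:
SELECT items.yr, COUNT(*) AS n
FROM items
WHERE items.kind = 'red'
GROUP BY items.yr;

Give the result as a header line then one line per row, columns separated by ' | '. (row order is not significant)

== RESULT ==
items.yr | n
1 | 1
4 | 1
9 | 1

Derivation:
After WHERE (3 rows):
items.id | items.kind | items.yr
30 | red | 1
3 | red | 4
90 | red | 9
After GROUP BY (3 rows):
items.yr | n
1 | 1
4 | 1
9 | 1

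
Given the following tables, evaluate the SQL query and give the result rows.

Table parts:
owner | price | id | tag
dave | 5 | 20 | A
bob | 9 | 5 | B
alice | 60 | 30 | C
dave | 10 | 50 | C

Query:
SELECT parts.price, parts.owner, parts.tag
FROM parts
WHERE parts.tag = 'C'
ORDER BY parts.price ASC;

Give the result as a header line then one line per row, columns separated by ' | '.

After WHERE (2 rows):
parts.owner | parts.price | parts.id | parts.tag
alice | 60 | 30 | C
dave | 10 | 50 | C
After SELECT (2 rows):
parts.price | parts.owner | parts.tag
60 | alice | C
10 | dave | C
After ORDER BY (2 rows):
parts.price | parts.owner | parts.tag
10 | dave | C
60 | alice | C

== RESULT ==
parts.price | parts.owner | parts.tag
10 | dave | C
60 | alice | C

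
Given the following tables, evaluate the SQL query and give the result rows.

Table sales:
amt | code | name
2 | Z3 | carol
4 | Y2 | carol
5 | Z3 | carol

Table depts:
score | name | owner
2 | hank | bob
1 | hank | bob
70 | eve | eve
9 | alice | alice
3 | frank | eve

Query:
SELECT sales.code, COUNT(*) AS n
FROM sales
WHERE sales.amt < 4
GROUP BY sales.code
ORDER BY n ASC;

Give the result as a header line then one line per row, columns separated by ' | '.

== RESULT ==
sales.code | n
Z3 | 1

Derivation:
After WHERE (1 rows):
sales.amt | sales.code | sales.name
2 | Z3 | carol
After GROUP BY (1 rows):
sales.code | n
Z3 | 1
After ORDER BY (1 rows):
sales.code | n
Z3 | 1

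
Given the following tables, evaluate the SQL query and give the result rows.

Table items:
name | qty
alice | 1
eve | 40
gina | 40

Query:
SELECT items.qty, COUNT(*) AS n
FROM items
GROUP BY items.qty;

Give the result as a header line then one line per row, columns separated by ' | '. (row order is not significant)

== RESULT ==
items.qty | n
1 | 1
40 | 2

Derivation:
After GROUP BY (2 rows):
items.qty | n
1 | 1
40 | 2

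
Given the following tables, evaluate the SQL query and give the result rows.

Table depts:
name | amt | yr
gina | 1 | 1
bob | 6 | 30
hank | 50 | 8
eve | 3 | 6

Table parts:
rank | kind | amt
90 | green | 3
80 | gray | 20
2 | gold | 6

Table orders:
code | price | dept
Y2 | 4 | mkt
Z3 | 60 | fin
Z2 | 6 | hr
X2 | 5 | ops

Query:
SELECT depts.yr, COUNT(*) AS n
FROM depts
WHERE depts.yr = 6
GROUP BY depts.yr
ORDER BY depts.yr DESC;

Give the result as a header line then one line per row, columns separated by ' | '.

== RESULT ==
depts.yr | n
6 | 1

Derivation:
After WHERE (1 rows):
depts.name | depts.amt | depts.yr
eve | 3 | 6
After GROUP BY (1 rows):
depts.yr | n
6 | 1
After ORDER BY (1 rows):
depts.yr | n
6 | 1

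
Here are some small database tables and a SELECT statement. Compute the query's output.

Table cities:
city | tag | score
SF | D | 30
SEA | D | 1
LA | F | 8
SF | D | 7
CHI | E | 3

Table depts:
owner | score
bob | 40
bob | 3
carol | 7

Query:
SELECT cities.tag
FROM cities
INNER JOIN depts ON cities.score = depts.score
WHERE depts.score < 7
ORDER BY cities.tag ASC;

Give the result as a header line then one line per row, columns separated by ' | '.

== RESULT ==
cities.tag
E

Derivation:
After JOIN depts (2 rows):
cities.city | cities.tag | cities.score | depts.owner | depts.score
SF | D | 7 | carol | 7
CHI | E | 3 | bob | 3
After WHERE (1 rows):
cities.city | cities.tag | cities.score | depts.owner | depts.score
CHI | E | 3 | bob | 3
After SELECT (1 rows):
cities.tag
E
After ORDER BY (1 rows):
cities.tag
E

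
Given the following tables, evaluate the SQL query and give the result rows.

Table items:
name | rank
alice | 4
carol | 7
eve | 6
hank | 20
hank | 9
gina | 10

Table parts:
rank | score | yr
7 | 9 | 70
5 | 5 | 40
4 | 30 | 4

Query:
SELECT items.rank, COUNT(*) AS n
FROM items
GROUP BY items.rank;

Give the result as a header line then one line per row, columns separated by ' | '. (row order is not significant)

== RESULT ==
items.rank | n
4 | 1
7 | 1
6 | 1
20 | 1
9 | 1
10 | 1

Derivation:
After GROUP BY (6 rows):
items.rank | n
4 | 1
7 | 1
6 | 1
20 | 1
9 | 1
10 | 1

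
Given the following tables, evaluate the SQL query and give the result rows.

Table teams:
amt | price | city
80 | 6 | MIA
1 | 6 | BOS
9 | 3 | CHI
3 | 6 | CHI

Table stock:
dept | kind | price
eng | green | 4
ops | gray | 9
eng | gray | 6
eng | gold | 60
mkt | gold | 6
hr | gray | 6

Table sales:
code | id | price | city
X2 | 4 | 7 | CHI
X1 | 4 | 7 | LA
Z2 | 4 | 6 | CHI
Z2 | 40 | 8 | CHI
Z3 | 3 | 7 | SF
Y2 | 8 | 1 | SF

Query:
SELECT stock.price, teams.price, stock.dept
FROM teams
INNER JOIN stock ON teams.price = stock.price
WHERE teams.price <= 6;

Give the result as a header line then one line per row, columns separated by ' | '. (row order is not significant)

After JOIN stock (9 rows):
teams.amt | teams.price | teams.city | stock.dept | stock.kind | stock.price
80 | 6 | MIA | eng | gray | 6
80 | 6 | MIA | mkt | gold | 6
80 | 6 | MIA | hr | gray | 6
1 | 6 | BOS | eng | gray | 6
1 | 6 | BOS | mkt | gold | 6
1 | 6 | BOS | hr | gray | 6
3 | 6 | CHI | eng | gray | 6
3 | 6 | CHI | mkt | gold | 6
3 | 6 | CHI | hr | gray | 6
After WHERE (9 rows):
teams.amt | teams.price | teams.city | stock.dept | stock.kind | stock.price
80 | 6 | MIA | eng | gray | 6
80 | 6 | MIA | mkt | gold | 6
80 | 6 | MIA | hr | gray | 6
1 | 6 | BOS | eng | gray | 6
1 | 6 | BOS | mkt | gold | 6
1 | 6 | BOS | hr | gray | 6
3 | 6 | CHI | eng | gray | 6
3 | 6 | CHI | mkt | gold | 6
3 | 6 | CHI | hr | gray | 6
After SELECT (9 rows):
stock.price | teams.price | stock.dept
6 | 6 | eng
6 | 6 | mkt
6 | 6 | hr
6 | 6 | eng
6 | 6 | mkt
6 | 6 | hr
6 | 6 | eng
6 | 6 | mkt
6 | 6 | hr

== RESULT ==
stock.price | teams.price | stock.dept
6 | 6 | eng
6 | 6 | mkt
6 | 6 | hr
6 | 6 | eng
6 | 6 | mkt
6 | 6 | hr
6 | 6 | eng
6 | 6 | mkt
6 | 6 | hr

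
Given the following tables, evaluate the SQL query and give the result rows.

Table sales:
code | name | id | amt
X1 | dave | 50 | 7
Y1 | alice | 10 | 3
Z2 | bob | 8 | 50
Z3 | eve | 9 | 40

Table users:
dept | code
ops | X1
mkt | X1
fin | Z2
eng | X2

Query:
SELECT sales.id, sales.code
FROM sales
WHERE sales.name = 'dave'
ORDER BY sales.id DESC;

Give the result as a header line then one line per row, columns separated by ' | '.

== RESULT ==
sales.id | sales.code
50 | X1

Derivation:
After WHERE (1 rows):
sales.code | sales.name | sales.id | sales.amt
X1 | dave | 50 | 7
After SELECT (1 rows):
sales.id | sales.code
50 | X1
After ORDER BY (1 rows):
sales.id | sales.code
50 | X1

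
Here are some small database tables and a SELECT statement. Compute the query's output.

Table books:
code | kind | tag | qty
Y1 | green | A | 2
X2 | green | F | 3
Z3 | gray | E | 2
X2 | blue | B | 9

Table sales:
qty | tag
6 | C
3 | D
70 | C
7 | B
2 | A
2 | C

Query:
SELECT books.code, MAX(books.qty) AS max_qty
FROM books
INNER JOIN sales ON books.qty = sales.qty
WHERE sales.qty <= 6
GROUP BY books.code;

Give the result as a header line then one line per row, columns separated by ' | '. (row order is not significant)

== RESULT ==
books.code | max_qty
Y1 | 2
X2 | 3
Z3 | 2

Derivation:
After JOIN sales (5 rows):
books.code | books.kind | books.tag | books.qty | sales.qty | sales.tag
Y1 | green | A | 2 | 2 | A
Y1 | green | A | 2 | 2 | C
X2 | green | F | 3 | 3 | D
Z3 | gray | E | 2 | 2 | A
Z3 | gray | E | 2 | 2 | C
After WHERE (5 rows):
books.code | books.kind | books.tag | books.qty | sales.qty | sales.tag
Y1 | green | A | 2 | 2 | A
Y1 | green | A | 2 | 2 | C
X2 | green | F | 3 | 3 | D
Z3 | gray | E | 2 | 2 | A
Z3 | gray | E | 2 | 2 | C
After GROUP BY (3 rows):
books.code | max_qty
Y1 | 2
X2 | 3
Z3 | 2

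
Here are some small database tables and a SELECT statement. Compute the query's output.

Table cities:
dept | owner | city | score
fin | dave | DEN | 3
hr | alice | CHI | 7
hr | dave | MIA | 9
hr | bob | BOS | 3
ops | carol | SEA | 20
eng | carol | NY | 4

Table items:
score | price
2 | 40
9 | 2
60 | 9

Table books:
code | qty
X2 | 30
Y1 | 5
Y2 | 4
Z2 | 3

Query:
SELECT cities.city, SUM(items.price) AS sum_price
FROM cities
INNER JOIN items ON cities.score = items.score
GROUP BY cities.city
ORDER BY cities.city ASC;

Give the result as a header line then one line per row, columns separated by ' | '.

== RESULT ==
cities.city | sum_price
MIA | 2

Derivation:
After JOIN items (1 rows):
cities.dept | cities.owner | cities.city | cities.score | items.score | items.price
hr | dave | MIA | 9 | 9 | 2
After GROUP BY (1 rows):
cities.city | sum_price
MIA | 2
After ORDER BY (1 rows):
cities.city | sum_price
MIA | 2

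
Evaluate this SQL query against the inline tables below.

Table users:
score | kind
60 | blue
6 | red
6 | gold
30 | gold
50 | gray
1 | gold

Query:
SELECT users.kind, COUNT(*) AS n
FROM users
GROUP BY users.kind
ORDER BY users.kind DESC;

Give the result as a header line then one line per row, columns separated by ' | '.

After GROUP BY (4 rows):
users.kind | n
blue | 1
red | 1
gold | 3
gray | 1
After ORDER BY (4 rows):
users.kind | n
red | 1
gray | 1
gold | 3
blue | 1

== RESULT ==
users.kind | n
red | 1
gray | 1
gold | 3
blue | 1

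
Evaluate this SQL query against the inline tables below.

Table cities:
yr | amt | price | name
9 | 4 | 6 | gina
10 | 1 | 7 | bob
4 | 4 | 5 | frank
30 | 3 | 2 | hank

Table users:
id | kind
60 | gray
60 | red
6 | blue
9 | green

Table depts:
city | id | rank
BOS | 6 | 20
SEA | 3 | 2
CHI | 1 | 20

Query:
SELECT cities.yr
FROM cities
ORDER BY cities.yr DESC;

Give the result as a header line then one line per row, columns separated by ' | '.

After SELECT (4 rows):
cities.yr
9
10
4
30
After ORDER BY (4 rows):
cities.yr
30
10
9
4

== RESULT ==
cities.yr
30
10
9
4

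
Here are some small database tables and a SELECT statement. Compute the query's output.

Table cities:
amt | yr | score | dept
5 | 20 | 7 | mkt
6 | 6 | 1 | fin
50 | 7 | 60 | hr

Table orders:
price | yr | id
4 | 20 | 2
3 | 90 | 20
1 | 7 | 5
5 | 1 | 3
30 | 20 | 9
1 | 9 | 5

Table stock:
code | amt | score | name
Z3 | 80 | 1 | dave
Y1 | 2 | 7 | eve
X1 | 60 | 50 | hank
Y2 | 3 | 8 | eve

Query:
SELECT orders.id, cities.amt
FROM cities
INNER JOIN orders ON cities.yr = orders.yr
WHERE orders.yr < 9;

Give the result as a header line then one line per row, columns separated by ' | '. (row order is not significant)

== RESULT ==
orders.id | cities.amt
5 | 50

Derivation:
After JOIN orders (3 rows):
cities.amt | cities.yr | cities.score | cities.dept | orders.price | orders.yr | orders.id
5 | 20 | 7 | mkt | 4 | 20 | 2
5 | 20 | 7 | mkt | 30 | 20 | 9
50 | 7 | 60 | hr | 1 | 7 | 5
After WHERE (1 rows):
cities.amt | cities.yr | cities.score | cities.dept | orders.price | orders.yr | orders.id
50 | 7 | 60 | hr | 1 | 7 | 5
After SELECT (1 rows):
orders.id | cities.amt
5 | 50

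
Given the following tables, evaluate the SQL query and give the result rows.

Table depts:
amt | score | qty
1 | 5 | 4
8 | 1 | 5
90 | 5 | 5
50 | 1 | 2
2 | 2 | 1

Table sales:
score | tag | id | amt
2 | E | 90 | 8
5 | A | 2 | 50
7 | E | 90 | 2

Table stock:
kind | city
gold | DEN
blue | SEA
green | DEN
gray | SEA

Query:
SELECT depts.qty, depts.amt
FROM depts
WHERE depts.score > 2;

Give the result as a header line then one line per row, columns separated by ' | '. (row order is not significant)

== RESULT ==
depts.qty | depts.amt
4 | 1
5 | 90

Derivation:
After WHERE (2 rows):
depts.amt | depts.score | depts.qty
1 | 5 | 4
90 | 5 | 5
After SELECT (2 rows):
depts.qty | depts.amt
4 | 1
5 | 90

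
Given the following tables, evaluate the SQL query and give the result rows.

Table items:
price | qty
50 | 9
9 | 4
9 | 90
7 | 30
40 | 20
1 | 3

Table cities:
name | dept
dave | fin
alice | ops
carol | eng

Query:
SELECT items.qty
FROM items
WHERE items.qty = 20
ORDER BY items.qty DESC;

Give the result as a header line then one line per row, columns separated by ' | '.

== RESULT ==
items.qty
20

Derivation:
After WHERE (1 rows):
items.price | items.qty
40 | 20
After SELECT (1 rows):
items.qty
20
After ORDER BY (1 rows):
items.qty
20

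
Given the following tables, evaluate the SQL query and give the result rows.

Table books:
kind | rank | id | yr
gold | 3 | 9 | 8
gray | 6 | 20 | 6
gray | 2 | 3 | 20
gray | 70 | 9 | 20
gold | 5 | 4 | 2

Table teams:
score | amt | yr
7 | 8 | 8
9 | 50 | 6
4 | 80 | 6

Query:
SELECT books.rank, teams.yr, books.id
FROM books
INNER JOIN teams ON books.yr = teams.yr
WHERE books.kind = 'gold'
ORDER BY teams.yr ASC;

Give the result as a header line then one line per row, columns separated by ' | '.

After JOIN teams (3 rows):
books.kind | books.rank | books.id | books.yr | teams.score | teams.amt | teams.yr
gold | 3 | 9 | 8 | 7 | 8 | 8
gray | 6 | 20 | 6 | 9 | 50 | 6
gray | 6 | 20 | 6 | 4 | 80 | 6
After WHERE (1 rows):
books.kind | books.rank | books.id | books.yr | teams.score | teams.amt | teams.yr
gold | 3 | 9 | 8 | 7 | 8 | 8
After SELECT (1 rows):
books.rank | teams.yr | books.id
3 | 8 | 9
After ORDER BY (1 rows):
books.rank | teams.yr | books.id
3 | 8 | 9

== RESULT ==
books.rank | teams.yr | books.id
3 | 8 | 9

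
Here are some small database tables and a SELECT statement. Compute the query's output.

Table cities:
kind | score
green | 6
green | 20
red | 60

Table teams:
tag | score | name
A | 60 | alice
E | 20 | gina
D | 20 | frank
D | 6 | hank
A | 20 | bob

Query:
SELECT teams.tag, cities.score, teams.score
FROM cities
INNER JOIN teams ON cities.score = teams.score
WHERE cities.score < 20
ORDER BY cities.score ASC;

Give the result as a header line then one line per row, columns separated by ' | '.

== RESULT ==
teams.tag | cities.score | teams.score
D | 6 | 6

Derivation:
After JOIN teams (5 rows):
cities.kind | cities.score | teams.tag | teams.score | teams.name
green | 6 | D | 6 | hank
green | 20 | E | 20 | gina
green | 20 | D | 20 | frank
green | 20 | A | 20 | bob
red | 60 | A | 60 | alice
After WHERE (1 rows):
cities.kind | cities.score | teams.tag | teams.score | teams.name
green | 6 | D | 6 | hank
After SELECT (1 rows):
teams.tag | cities.score | teams.score
D | 6 | 6
After ORDER BY (1 rows):
teams.tag | cities.score | teams.score
D | 6 | 6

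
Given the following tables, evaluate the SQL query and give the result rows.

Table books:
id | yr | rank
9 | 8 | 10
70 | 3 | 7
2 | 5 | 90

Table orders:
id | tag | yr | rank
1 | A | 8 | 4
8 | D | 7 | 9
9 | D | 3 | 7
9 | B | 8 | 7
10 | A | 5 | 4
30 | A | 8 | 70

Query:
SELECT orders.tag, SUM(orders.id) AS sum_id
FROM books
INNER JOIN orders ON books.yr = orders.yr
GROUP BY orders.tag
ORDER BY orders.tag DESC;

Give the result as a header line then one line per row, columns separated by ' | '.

After JOIN orders (5 rows):
books.id | books.yr | books.rank | orders.id | orders.tag | orders.yr | orders.rank
9 | 8 | 10 | 1 | A | 8 | 4
9 | 8 | 10 | 9 | B | 8 | 7
9 | 8 | 10 | 30 | A | 8 | 70
70 | 3 | 7 | 9 | D | 3 | 7
2 | 5 | 90 | 10 | A | 5 | 4
After GROUP BY (3 rows):
orders.tag | sum_id
A | 41
B | 9
D | 9
After ORDER BY (3 rows):
orders.tag | sum_id
D | 9
B | 9
A | 41

== RESULT ==
orders.tag | sum_id
D | 9
B | 9
A | 41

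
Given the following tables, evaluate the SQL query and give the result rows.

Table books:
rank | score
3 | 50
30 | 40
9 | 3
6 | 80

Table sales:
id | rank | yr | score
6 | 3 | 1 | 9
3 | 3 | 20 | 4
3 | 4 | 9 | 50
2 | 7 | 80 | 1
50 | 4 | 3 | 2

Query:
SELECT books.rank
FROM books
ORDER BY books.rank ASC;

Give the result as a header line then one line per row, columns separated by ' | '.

== RESULT ==
books.rank
3
6
9
30

Derivation:
After SELECT (4 rows):
books.rank
3
30
9
6
After ORDER BY (4 rows):
books.rank
3
6
9
30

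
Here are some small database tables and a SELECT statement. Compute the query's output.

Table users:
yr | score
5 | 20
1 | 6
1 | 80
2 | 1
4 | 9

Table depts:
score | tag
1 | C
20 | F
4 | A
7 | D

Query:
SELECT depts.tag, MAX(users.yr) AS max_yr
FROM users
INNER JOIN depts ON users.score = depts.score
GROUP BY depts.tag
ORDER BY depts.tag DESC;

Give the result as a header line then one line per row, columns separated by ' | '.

== RESULT ==
depts.tag | max_yr
F | 5
C | 2

Derivation:
After JOIN depts (2 rows):
users.yr | users.score | depts.score | depts.tag
5 | 20 | 20 | F
2 | 1 | 1 | C
After GROUP BY (2 rows):
depts.tag | max_yr
F | 5
C | 2
After ORDER BY (2 rows):
depts.tag | max_yr
F | 5
C | 2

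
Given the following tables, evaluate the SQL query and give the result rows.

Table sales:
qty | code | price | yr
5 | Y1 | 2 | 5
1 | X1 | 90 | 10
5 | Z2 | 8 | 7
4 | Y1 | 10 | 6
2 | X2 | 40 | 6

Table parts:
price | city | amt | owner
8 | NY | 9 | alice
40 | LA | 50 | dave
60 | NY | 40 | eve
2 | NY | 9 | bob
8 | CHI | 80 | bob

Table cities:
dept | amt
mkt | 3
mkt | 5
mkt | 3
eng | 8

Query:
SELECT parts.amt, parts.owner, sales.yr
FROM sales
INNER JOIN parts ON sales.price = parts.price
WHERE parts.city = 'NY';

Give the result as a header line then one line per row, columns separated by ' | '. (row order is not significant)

== RESULT ==
parts.amt | parts.owner | sales.yr
9 | bob | 5
9 | alice | 7

Derivation:
After JOIN parts (4 rows):
sales.qty | sales.code | sales.price | sales.yr | parts.price | parts.city | parts.amt | parts.owner
5 | Y1 | 2 | 5 | 2 | NY | 9 | bob
5 | Z2 | 8 | 7 | 8 | NY | 9 | alice
5 | Z2 | 8 | 7 | 8 | CHI | 80 | bob
2 | X2 | 40 | 6 | 40 | LA | 50 | dave
After WHERE (2 rows):
sales.qty | sales.code | sales.price | sales.yr | parts.price | parts.city | parts.amt | parts.owner
5 | Y1 | 2 | 5 | 2 | NY | 9 | bob
5 | Z2 | 8 | 7 | 8 | NY | 9 | alice
After SELECT (2 rows):
parts.amt | parts.owner | sales.yr
9 | bob | 5
9 | alice | 7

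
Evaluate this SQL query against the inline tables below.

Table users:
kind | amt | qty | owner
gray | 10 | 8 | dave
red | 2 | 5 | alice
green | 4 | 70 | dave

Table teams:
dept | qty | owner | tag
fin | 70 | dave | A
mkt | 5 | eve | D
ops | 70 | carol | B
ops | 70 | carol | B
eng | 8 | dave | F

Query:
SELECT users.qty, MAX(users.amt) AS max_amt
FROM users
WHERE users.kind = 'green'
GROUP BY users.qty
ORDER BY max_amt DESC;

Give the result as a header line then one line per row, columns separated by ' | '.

After WHERE (1 rows):
users.kind | users.amt | users.qty | users.owner
green | 4 | 70 | dave
After GROUP BY (1 rows):
users.qty | max_amt
70 | 4
After ORDER BY (1 rows):
users.qty | max_amt
70 | 4

== RESULT ==
users.qty | max_amt
70 | 4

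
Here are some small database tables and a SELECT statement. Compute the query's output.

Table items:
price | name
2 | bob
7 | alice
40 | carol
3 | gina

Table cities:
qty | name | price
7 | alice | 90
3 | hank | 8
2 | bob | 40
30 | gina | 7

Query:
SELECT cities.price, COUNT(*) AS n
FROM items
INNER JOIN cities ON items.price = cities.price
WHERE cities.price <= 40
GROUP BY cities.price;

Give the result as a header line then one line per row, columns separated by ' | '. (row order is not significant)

After JOIN cities (2 rows):
items.price | items.name | cities.qty | cities.name | cities.price
7 | alice | 30 | gina | 7
40 | carol | 2 | bob | 40
After WHERE (2 rows):
items.price | items.name | cities.qty | cities.name | cities.price
7 | alice | 30 | gina | 7
40 | carol | 2 | bob | 40
After GROUP BY (2 rows):
cities.price | n
7 | 1
40 | 1

== RESULT ==
cities.price | n
7 | 1
40 | 1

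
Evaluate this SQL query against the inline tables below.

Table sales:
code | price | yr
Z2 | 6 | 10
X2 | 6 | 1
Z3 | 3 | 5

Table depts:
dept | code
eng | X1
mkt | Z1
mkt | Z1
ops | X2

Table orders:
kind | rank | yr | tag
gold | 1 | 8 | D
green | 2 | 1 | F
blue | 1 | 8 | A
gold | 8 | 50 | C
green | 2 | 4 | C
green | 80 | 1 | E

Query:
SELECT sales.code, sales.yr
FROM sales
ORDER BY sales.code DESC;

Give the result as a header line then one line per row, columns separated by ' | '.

After SELECT (3 rows):
sales.code | sales.yr
Z2 | 10
X2 | 1
Z3 | 5
After ORDER BY (3 rows):
sales.code | sales.yr
Z3 | 5
Z2 | 10
X2 | 1

== RESULT ==
sales.code | sales.yr
Z3 | 5
Z2 | 10
X2 | 1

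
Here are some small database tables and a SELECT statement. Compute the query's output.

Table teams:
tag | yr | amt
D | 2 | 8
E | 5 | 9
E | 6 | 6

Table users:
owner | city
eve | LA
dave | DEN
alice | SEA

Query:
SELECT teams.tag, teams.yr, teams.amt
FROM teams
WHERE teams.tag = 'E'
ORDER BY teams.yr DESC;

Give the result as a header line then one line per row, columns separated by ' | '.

== RESULT ==
teams.tag | teams.yr | teams.amt
E | 6 | 6
E | 5 | 9

Derivation:
After WHERE (2 rows):
teams.tag | teams.yr | teams.amt
E | 5 | 9
E | 6 | 6
After SELECT (2 rows):
teams.tag | teams.yr | teams.amt
E | 5 | 9
E | 6 | 6
After ORDER BY (2 rows):
teams.tag | teams.yr | teams.amt
E | 6 | 6
E | 5 | 9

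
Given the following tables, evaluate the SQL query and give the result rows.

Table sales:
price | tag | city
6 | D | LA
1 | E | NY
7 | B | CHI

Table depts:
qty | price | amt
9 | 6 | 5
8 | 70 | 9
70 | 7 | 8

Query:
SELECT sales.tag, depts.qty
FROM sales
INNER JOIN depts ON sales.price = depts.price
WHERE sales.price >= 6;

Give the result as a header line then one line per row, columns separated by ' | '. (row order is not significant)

== RESULT ==
sales.tag | depts.qty
D | 9
B | 70

Derivation:
After JOIN depts (2 rows):
sales.price | sales.tag | sales.city | depts.qty | depts.price | depts.amt
6 | D | LA | 9 | 6 | 5
7 | B | CHI | 70 | 7 | 8
After WHERE (2 rows):
sales.price | sales.tag | sales.city | depts.qty | depts.price | depts.amt
6 | D | LA | 9 | 6 | 5
7 | B | CHI | 70 | 7 | 8
After SELECT (2 rows):
sales.tag | depts.qty
D | 9
B | 70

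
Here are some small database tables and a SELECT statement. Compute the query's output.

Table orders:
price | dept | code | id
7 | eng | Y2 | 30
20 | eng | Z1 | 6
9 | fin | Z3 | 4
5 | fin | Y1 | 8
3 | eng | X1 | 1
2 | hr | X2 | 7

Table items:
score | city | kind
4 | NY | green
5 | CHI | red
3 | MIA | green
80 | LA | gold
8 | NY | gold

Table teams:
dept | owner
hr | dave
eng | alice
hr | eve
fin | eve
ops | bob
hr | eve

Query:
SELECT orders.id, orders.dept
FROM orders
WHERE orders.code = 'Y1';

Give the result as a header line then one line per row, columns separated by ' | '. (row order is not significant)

After WHERE (1 rows):
orders.price | orders.dept | orders.code | orders.id
5 | fin | Y1 | 8
After SELECT (1 rows):
orders.id | orders.dept
8 | fin

== RESULT ==
orders.id | orders.dept
8 | fin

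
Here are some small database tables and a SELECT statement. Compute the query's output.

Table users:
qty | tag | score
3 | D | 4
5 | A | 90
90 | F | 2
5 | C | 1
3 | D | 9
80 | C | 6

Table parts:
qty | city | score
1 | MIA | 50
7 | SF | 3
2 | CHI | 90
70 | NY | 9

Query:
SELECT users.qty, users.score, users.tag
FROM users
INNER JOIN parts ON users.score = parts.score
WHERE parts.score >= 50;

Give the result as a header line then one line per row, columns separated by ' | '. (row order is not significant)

After JOIN parts (2 rows):
users.qty | users.tag | users.score | parts.qty | parts.city | parts.score
5 | A | 90 | 2 | CHI | 90
3 | D | 9 | 70 | NY | 9
After WHERE (1 rows):
users.qty | users.tag | users.score | parts.qty | parts.city | parts.score
5 | A | 90 | 2 | CHI | 90
After SELECT (1 rows):
users.qty | users.score | users.tag
5 | 90 | A

== RESULT ==
users.qty | users.score | users.tag
5 | 90 | A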